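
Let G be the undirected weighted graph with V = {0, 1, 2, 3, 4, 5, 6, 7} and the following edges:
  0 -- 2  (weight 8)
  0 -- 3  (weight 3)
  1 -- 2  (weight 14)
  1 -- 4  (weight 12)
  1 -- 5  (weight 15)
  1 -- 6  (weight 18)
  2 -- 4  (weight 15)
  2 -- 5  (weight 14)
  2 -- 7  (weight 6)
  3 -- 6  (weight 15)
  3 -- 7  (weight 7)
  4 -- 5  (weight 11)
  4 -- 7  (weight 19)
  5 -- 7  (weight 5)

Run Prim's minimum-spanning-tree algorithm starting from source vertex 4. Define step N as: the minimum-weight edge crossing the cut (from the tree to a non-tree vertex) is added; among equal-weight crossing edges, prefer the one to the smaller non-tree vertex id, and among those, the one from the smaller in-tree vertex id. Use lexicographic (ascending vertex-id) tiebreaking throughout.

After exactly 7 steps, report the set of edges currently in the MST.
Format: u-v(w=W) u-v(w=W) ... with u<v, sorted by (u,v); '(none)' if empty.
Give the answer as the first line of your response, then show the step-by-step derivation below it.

0-3(w=3) 1-4(w=12) 2-7(w=6) 3-6(w=15) 3-7(w=7) 4-5(w=11) 5-7(w=5)

step 1: add edge 4-5 (w=11); MST = {4-5(w=11)}
step 2: add edge 5-7 (w=5); MST = {4-5(w=11) 5-7(w=5)}
step 3: add edge 2-7 (w=6); MST = {2-7(w=6) 4-5(w=11) 5-7(w=5)}
step 4: add edge 3-7 (w=7); MST = {2-7(w=6) 3-7(w=7) 4-5(w=11) 5-7(w=5)}
step 5: add edge 0-3 (w=3); MST = {0-3(w=3) 2-7(w=6) 3-7(w=7) 4-5(w=11) 5-7(w=5)}
step 6: add edge 1-4 (w=12); MST = {0-3(w=3) 1-4(w=12) 2-7(w=6) 3-7(w=7) 4-5(w=11) 5-7(w=5)}
step 7: add edge 3-6 (w=15); MST = {0-3(w=3) 1-4(w=12) 2-7(w=6) 3-6(w=15) 3-7(w=7) 4-5(w=11) 5-7(w=5)}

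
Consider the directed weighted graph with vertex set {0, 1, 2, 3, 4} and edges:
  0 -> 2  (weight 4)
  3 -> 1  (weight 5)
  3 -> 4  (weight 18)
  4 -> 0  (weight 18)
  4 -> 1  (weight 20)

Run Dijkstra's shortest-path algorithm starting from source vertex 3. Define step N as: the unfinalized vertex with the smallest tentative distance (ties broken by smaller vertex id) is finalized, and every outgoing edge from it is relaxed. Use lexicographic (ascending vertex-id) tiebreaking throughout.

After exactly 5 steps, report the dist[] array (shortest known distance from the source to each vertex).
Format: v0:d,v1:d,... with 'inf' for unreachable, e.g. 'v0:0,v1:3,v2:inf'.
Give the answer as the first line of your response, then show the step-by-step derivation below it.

v0:36,v1:5,v2:40,v3:0,v4:18

step 1: dist = v0:inf,v1:5,v2:inf,v3:0,v4:18
step 2: dist = v0:inf,v1:5,v2:inf,v3:0,v4:18
step 3: dist = v0:36,v1:5,v2:inf,v3:0,v4:18
step 4: dist = v0:36,v1:5,v2:40,v3:0,v4:18
step 5: dist = v0:36,v1:5,v2:40,v3:0,v4:18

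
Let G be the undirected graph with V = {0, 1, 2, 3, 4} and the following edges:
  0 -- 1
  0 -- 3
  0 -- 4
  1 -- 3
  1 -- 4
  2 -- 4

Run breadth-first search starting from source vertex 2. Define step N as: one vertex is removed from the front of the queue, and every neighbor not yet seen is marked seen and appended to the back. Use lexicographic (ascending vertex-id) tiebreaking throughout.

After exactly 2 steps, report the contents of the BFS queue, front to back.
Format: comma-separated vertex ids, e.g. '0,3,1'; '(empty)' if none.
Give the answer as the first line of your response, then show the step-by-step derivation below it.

0,1

step 1: dequeue 2; queue=[4]; order=2
step 2: dequeue 4; queue=[0,1]; order=2,4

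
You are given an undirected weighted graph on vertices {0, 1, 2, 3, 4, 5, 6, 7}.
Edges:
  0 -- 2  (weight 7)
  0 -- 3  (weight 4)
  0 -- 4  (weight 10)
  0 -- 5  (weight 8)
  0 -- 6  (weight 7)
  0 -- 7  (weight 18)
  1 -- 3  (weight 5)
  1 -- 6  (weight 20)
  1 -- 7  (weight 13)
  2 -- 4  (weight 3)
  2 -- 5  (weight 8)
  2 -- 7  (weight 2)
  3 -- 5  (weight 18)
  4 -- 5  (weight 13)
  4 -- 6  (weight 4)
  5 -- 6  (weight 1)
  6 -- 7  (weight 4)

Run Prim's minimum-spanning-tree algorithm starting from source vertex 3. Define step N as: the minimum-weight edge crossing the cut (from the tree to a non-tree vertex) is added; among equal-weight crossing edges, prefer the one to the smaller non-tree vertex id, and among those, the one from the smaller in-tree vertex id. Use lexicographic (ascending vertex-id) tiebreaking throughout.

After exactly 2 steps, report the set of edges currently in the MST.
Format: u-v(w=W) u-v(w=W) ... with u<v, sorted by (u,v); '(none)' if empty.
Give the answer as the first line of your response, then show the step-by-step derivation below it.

0-3(w=4) 1-3(w=5)

step 1: add edge 0-3 (w=4); MST = {0-3(w=4)}
step 2: add edge 1-3 (w=5); MST = {0-3(w=4) 1-3(w=5)}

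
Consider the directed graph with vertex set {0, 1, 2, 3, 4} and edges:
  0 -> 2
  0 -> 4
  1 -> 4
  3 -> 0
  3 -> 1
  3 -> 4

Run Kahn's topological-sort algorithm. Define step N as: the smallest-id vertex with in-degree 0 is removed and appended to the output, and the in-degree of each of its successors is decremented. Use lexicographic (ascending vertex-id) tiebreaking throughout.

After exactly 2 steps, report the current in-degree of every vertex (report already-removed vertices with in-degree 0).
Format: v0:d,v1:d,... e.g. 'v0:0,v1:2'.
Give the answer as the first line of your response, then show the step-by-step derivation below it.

v0:0,v1:0,v2:0,v3:0,v4:1

step 1: output 3; order=[3]; indeg=(0,0,1,0,2)
step 2: output 0; order=[3,0]; indeg=(0,0,0,0,1)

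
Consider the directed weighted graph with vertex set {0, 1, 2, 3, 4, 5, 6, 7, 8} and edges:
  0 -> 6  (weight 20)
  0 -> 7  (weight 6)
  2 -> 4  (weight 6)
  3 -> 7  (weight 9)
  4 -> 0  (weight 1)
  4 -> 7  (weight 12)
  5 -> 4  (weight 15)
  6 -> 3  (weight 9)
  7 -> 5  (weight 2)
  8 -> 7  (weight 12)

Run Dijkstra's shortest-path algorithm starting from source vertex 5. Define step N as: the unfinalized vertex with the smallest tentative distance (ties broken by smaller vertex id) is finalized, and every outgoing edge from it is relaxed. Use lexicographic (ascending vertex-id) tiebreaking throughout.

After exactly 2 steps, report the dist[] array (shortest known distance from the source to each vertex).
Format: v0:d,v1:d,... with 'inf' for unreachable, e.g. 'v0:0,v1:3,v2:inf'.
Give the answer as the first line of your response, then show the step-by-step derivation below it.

v0:16,v1:inf,v2:inf,v3:inf,v4:15,v5:0,v6:inf,v7:27,v8:inf

step 1: dist = v0:inf,v1:inf,v2:inf,v3:inf,v4:15,v5:0,v6:inf,v7:inf,v8:inf
step 2: dist = v0:16,v1:inf,v2:inf,v3:inf,v4:15,v5:0,v6:inf,v7:27,v8:inf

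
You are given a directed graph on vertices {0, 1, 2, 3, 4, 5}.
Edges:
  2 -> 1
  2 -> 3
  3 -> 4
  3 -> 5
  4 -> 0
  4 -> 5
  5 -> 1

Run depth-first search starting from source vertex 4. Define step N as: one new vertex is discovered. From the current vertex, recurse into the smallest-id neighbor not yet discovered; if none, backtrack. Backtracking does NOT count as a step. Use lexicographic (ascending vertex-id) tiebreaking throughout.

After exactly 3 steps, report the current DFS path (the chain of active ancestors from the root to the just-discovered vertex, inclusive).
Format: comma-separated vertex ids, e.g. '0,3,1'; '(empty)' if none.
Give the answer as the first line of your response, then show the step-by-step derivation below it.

4,5

step 1: discover 4; path=4; order=4
step 2: discover 0; path=4>0; order=4,0
step 3: discover 5; path=4>5; order=4,0,5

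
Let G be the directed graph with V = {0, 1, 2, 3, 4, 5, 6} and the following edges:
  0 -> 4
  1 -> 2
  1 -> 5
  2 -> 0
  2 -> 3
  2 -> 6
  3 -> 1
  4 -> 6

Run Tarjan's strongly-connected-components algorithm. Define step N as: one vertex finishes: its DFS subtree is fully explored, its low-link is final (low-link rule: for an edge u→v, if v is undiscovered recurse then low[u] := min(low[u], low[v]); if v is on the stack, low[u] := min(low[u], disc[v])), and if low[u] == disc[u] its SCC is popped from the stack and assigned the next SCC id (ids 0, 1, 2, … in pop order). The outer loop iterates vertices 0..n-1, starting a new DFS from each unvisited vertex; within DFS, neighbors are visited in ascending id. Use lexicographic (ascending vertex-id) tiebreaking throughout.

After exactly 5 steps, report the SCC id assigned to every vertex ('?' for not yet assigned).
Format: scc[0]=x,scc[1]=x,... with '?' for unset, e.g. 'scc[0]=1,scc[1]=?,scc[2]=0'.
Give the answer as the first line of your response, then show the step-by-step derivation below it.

scc[0]=2,scc[1]=?,scc[2]=?,scc[3]=?,scc[4]=1,scc[5]=?,scc[6]=0

step 1: low=(low[0]=0,low[1]=?,low[2]=?,low[3]=?,low[4]=1,low[5]=?,low[6]=2); scc=(scc[0]=?,scc[1]=?,scc[2]=?,scc[3]=?,scc[4]=?,scc[5]=?,scc[6]=0)
step 2: low=(low[0]=0,low[1]=?,low[2]=?,low[3]=?,low[4]=1,low[5]=?,low[6]=2); scc=(scc[0]=?,scc[1]=?,scc[2]=?,scc[3]=?,scc[4]=1,scc[5]=?,scc[6]=0)
step 3: low=(low[0]=0,low[1]=?,low[2]=?,low[3]=?,low[4]=1,low[5]=?,low[6]=2); scc=(scc[0]=2,scc[1]=?,scc[2]=?,scc[3]=?,scc[4]=1,scc[5]=?,scc[6]=0)
step 4: low=(low[0]=0,low[1]=3,low[2]=4,low[3]=3,low[4]=1,low[5]=?,low[6]=2); scc=(scc[0]=2,scc[1]=?,scc[2]=?,scc[3]=?,scc[4]=1,scc[5]=?,scc[6]=0)
step 5: low=(low[0]=0,low[1]=3,low[2]=3,low[3]=3,low[4]=1,low[5]=?,low[6]=2); scc=(scc[0]=2,scc[1]=?,scc[2]=?,scc[3]=?,scc[4]=1,scc[5]=?,scc[6]=0)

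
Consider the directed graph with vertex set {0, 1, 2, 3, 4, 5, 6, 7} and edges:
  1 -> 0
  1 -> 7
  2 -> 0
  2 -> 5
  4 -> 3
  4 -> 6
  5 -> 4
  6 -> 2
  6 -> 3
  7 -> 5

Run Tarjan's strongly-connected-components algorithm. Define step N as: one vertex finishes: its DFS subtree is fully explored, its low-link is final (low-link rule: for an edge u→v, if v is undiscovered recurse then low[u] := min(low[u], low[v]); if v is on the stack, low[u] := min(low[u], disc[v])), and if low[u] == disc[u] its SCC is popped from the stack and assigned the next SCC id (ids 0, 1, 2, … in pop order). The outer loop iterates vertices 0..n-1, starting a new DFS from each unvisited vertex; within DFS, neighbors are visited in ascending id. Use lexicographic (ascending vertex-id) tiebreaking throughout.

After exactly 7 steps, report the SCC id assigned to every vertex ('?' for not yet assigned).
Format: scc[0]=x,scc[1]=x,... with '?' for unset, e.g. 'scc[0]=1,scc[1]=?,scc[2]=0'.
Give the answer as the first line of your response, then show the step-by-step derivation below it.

scc[0]=0,scc[1]=?,scc[2]=2,scc[3]=1,scc[4]=2,scc[5]=2,scc[6]=2,scc[7]=3

step 1: low=(low[0]=0,low[1]=?,low[2]=?,low[3]=?,low[4]=?,low[5]=?,low[6]=?,low[7]=?); scc=(scc[0]=0,scc[1]=?,scc[2]=?,scc[3]=?,scc[4]=?,scc[5]=?,scc[6]=?,scc[7]=?)
step 2: low=(low[0]=0,low[1]=1,low[2]=?,low[3]=5,low[4]=4,low[5]=3,low[6]=?,low[7]=2); scc=(scc[0]=0,scc[1]=?,scc[2]=?,scc[3]=1,scc[4]=?,scc[5]=?,scc[6]=?,scc[7]=?)
step 3: low=(low[0]=0,low[1]=1,low[2]=3,low[3]=5,low[4]=4,low[5]=3,low[6]=6,low[7]=2); scc=(scc[0]=0,scc[1]=?,scc[2]=?,scc[3]=1,scc[4]=?,scc[5]=?,scc[6]=?,scc[7]=?)
step 4: low=(low[0]=0,low[1]=1,low[2]=3,low[3]=5,low[4]=4,low[5]=3,low[6]=3,low[7]=2); scc=(scc[0]=0,scc[1]=?,scc[2]=?,scc[3]=1,scc[4]=?,scc[5]=?,scc[6]=?,scc[7]=?)
step 5: low=(low[0]=0,low[1]=1,low[2]=3,low[3]=5,low[4]=3,low[5]=3,low[6]=3,low[7]=2); scc=(scc[0]=0,scc[1]=?,scc[2]=?,scc[3]=1,scc[4]=?,scc[5]=?,scc[6]=?,scc[7]=?)
step 6: low=(low[0]=0,low[1]=1,low[2]=3,low[3]=5,low[4]=3,low[5]=3,low[6]=3,low[7]=2); scc=(scc[0]=0,scc[1]=?,scc[2]=2,scc[3]=1,scc[4]=2,scc[5]=2,scc[6]=2,scc[7]=?)
step 7: low=(low[0]=0,low[1]=1,low[2]=3,low[3]=5,low[4]=3,low[5]=3,low[6]=3,low[7]=2); scc=(scc[0]=0,scc[1]=?,scc[2]=2,scc[3]=1,scc[4]=2,scc[5]=2,scc[6]=2,scc[7]=3)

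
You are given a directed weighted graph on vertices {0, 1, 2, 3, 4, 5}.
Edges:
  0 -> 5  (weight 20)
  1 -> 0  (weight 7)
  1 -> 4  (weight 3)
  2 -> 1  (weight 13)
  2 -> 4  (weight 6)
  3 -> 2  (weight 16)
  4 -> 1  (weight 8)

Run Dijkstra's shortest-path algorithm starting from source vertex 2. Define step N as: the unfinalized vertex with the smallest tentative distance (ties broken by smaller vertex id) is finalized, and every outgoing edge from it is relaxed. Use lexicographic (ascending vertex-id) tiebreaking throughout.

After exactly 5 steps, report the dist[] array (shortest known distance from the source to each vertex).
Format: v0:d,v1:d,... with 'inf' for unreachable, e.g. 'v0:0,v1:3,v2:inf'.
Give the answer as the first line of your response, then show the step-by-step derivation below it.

v0:20,v1:13,v2:0,v3:inf,v4:6,v5:40

step 1: dist = v0:inf,v1:13,v2:0,v3:inf,v4:6,v5:inf
step 2: dist = v0:inf,v1:13,v2:0,v3:inf,v4:6,v5:inf
step 3: dist = v0:20,v1:13,v2:0,v3:inf,v4:6,v5:inf
step 4: dist = v0:20,v1:13,v2:0,v3:inf,v4:6,v5:40
step 5: dist = v0:20,v1:13,v2:0,v3:inf,v4:6,v5:40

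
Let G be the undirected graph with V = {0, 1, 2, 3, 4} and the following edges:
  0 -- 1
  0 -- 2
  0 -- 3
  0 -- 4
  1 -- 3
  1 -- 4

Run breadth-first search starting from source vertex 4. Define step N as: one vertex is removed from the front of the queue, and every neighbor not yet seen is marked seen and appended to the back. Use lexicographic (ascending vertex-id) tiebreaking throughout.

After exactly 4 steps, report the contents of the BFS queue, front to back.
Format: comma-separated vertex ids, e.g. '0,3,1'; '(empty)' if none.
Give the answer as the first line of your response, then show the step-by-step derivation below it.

3

step 1: dequeue 4; queue=[0,1]; order=4
step 2: dequeue 0; queue=[1,2,3]; order=4,0
step 3: dequeue 1; queue=[2,3]; order=4,0,1
step 4: dequeue 2; queue=[3]; order=4,0,1,2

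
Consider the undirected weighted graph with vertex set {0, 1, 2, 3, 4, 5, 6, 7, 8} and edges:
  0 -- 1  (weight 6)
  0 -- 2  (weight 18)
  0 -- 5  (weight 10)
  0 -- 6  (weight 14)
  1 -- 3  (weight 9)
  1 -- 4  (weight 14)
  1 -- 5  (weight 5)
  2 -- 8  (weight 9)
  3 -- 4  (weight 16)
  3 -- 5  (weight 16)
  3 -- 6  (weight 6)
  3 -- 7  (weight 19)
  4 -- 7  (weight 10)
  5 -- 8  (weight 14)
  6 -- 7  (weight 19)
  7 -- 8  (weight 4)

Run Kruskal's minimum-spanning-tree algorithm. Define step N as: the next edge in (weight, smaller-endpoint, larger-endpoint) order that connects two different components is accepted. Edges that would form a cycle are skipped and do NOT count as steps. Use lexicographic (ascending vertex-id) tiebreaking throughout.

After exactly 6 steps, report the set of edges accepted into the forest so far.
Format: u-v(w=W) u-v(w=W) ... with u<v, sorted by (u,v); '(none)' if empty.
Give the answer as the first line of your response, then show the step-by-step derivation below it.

0-1(w=6) 1-3(w=9) 1-5(w=5) 2-8(w=9) 3-6(w=6) 7-8(w=4)

step 1: add edge 7-8 (w=4); MST = {7-8(w=4)}
step 2: add edge 1-5 (w=5); MST = {1-5(w=5) 7-8(w=4)}
step 3: add edge 0-1 (w=6); MST = {0-1(w=6) 1-5(w=5) 7-8(w=4)}
step 4: add edge 3-6 (w=6); MST = {0-1(w=6) 1-5(w=5) 3-6(w=6) 7-8(w=4)}
step 5: add edge 1-3 (w=9); MST = {0-1(w=6) 1-3(w=9) 1-5(w=5) 3-6(w=6) 7-8(w=4)}
step 6: add edge 2-8 (w=9); MST = {0-1(w=6) 1-3(w=9) 1-5(w=5) 2-8(w=9) 3-6(w=6) 7-8(w=4)}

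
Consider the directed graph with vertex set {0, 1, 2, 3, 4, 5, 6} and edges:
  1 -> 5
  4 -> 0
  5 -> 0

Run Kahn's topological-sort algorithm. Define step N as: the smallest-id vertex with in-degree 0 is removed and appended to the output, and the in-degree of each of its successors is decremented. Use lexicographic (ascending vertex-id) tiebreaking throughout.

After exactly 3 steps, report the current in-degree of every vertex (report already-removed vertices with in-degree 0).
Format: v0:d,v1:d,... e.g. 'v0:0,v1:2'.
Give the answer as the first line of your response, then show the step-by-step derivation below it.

v0:2,v1:0,v2:0,v3:0,v4:0,v5:0,v6:0

step 1: output 1; order=[1]; indeg=(2,0,0,0,0,0,0)
step 2: output 2; order=[1,2]; indeg=(2,0,0,0,0,0,0)
step 3: output 3; order=[1,2,3]; indeg=(2,0,0,0,0,0,0)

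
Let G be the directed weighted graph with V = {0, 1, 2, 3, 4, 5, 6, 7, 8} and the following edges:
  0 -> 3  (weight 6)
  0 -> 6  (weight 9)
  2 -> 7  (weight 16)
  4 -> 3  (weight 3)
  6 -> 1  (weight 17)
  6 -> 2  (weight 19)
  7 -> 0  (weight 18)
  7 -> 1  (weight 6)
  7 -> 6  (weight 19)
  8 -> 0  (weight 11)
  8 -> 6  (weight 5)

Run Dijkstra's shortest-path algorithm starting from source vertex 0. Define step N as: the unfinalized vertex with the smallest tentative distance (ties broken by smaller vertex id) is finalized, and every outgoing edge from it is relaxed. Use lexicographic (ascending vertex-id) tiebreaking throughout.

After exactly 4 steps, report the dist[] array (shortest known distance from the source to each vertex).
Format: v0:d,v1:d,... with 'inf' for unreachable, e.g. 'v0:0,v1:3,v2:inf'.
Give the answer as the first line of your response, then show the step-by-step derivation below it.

v0:0,v1:26,v2:28,v3:6,v4:inf,v5:inf,v6:9,v7:inf,v8:inf

step 1: dist = v0:0,v1:inf,v2:inf,v3:6,v4:inf,v5:inf,v6:9,v7:inf,v8:inf
step 2: dist = v0:0,v1:inf,v2:inf,v3:6,v4:inf,v5:inf,v6:9,v7:inf,v8:inf
step 3: dist = v0:0,v1:26,v2:28,v3:6,v4:inf,v5:inf,v6:9,v7:inf,v8:inf
step 4: dist = v0:0,v1:26,v2:28,v3:6,v4:inf,v5:inf,v6:9,v7:inf,v8:inf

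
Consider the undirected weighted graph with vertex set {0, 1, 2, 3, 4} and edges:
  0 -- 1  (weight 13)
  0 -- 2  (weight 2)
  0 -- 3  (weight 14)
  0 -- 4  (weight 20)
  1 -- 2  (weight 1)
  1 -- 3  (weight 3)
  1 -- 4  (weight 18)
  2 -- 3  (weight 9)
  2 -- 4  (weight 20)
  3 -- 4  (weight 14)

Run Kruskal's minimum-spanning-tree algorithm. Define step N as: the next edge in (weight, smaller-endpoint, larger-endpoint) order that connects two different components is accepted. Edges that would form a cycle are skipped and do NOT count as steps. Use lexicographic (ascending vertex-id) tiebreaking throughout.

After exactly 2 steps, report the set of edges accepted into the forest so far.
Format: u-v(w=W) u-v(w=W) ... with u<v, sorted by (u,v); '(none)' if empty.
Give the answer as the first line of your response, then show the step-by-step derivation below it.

0-2(w=2) 1-2(w=1)

step 1: add edge 1-2 (w=1); MST = {1-2(w=1)}
step 2: add edge 0-2 (w=2); MST = {0-2(w=2) 1-2(w=1)}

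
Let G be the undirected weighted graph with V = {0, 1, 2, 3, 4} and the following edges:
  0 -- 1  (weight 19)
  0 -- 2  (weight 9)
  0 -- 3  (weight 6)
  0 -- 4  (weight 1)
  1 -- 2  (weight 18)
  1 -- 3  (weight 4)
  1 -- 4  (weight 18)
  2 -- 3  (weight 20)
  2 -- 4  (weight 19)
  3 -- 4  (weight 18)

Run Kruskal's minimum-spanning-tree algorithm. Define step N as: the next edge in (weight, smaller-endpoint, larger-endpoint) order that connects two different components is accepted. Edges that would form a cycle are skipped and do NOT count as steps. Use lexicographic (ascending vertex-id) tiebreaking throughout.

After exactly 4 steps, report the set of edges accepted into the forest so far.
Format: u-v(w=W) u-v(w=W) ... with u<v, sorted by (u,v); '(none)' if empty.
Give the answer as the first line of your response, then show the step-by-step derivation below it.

0-2(w=9) 0-3(w=6) 0-4(w=1) 1-3(w=4)

step 1: add edge 0-4 (w=1); MST = {0-4(w=1)}
step 2: add edge 1-3 (w=4); MST = {0-4(w=1) 1-3(w=4)}
step 3: add edge 0-3 (w=6); MST = {0-3(w=6) 0-4(w=1) 1-3(w=4)}
step 4: add edge 0-2 (w=9); MST = {0-2(w=9) 0-3(w=6) 0-4(w=1) 1-3(w=4)}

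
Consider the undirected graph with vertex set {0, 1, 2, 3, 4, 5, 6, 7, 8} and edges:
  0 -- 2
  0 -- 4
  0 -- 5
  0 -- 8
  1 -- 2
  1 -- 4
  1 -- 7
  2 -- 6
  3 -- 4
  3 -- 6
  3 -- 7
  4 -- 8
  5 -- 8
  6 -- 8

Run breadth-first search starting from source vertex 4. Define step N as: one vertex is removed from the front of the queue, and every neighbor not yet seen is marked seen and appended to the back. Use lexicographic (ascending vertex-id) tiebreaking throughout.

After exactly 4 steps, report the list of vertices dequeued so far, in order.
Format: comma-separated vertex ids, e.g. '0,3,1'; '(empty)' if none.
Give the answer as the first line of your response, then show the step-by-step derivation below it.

4,0,1,3

step 1: dequeue 4; queue=[0,1,3,8]; order=4
step 2: dequeue 0; queue=[1,3,8,2,5]; order=4,0
step 3: dequeue 1; queue=[3,8,2,5,7]; order=4,0,1
step 4: dequeue 3; queue=[8,2,5,7,6]; order=4,0,1,3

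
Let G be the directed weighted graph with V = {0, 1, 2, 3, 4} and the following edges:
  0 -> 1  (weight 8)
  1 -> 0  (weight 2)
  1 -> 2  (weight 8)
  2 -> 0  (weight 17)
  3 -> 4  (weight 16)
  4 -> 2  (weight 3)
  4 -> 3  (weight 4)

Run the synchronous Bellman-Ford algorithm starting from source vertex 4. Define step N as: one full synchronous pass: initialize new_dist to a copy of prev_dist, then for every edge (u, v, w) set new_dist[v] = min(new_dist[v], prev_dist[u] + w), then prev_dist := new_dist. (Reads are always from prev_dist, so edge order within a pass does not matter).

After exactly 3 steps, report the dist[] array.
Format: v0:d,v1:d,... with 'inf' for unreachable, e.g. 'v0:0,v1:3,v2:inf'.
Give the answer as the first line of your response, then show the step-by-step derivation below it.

v0:20,v1:28,v2:3,v3:4,v4:0

step 1: dist = v0:inf,v1:inf,v2:3,v3:4,v4:0
step 2: dist = v0:20,v1:inf,v2:3,v3:4,v4:0
step 3: dist = v0:20,v1:28,v2:3,v3:4,v4:0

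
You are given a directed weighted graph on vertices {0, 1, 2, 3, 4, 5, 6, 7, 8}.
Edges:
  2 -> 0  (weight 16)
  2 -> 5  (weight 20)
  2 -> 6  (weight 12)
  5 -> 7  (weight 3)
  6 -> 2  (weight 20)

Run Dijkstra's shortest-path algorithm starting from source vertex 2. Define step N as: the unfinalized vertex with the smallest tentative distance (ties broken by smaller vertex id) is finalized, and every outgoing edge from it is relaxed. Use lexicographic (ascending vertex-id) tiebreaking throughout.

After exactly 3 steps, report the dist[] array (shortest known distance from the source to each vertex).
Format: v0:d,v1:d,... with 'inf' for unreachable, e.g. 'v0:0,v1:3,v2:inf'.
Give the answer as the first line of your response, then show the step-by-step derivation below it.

v0:16,v1:inf,v2:0,v3:inf,v4:inf,v5:20,v6:12,v7:inf,v8:inf

step 1: dist = v0:16,v1:inf,v2:0,v3:inf,v4:inf,v5:20,v6:12,v7:inf,v8:inf
step 2: dist = v0:16,v1:inf,v2:0,v3:inf,v4:inf,v5:20,v6:12,v7:inf,v8:inf
step 3: dist = v0:16,v1:inf,v2:0,v3:inf,v4:inf,v5:20,v6:12,v7:inf,v8:inf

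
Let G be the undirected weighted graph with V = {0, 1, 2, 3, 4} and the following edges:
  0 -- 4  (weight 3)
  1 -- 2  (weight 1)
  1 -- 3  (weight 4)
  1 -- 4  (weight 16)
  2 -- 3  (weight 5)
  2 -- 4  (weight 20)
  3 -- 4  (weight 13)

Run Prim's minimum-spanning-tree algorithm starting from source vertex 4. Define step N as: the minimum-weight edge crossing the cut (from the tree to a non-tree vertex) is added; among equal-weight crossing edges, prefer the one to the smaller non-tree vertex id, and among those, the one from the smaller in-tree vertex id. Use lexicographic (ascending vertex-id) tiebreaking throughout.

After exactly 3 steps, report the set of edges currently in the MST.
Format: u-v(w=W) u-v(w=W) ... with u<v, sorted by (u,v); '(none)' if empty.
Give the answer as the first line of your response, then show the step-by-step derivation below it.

0-4(w=3) 1-3(w=4) 3-4(w=13)

step 1: add edge 0-4 (w=3); MST = {0-4(w=3)}
step 2: add edge 3-4 (w=13); MST = {0-4(w=3) 3-4(w=13)}
step 3: add edge 1-3 (w=4); MST = {0-4(w=3) 1-3(w=4) 3-4(w=13)}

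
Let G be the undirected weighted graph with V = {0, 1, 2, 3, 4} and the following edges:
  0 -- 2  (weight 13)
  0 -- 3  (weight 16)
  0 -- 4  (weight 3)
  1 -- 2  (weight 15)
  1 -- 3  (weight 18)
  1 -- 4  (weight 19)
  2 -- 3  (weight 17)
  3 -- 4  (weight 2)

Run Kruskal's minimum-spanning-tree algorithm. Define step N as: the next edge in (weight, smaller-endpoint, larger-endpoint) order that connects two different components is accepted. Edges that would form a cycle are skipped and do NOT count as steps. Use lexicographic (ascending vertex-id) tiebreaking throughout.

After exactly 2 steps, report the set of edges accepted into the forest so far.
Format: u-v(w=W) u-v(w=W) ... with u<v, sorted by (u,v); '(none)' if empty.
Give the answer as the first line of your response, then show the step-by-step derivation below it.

0-4(w=3) 3-4(w=2)

step 1: add edge 3-4 (w=2); MST = {3-4(w=2)}
step 2: add edge 0-4 (w=3); MST = {0-4(w=3) 3-4(w=2)}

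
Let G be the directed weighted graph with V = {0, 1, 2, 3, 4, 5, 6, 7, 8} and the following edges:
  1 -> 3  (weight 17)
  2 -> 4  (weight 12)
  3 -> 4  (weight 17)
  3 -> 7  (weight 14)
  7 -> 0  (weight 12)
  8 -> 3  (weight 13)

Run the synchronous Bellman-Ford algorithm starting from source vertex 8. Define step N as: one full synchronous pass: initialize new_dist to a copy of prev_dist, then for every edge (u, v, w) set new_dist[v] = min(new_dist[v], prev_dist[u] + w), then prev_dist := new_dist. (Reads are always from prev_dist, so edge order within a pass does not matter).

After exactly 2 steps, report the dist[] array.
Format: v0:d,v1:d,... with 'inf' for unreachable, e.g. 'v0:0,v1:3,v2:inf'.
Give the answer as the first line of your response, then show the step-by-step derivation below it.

v0:inf,v1:inf,v2:inf,v3:13,v4:30,v5:inf,v6:inf,v7:27,v8:0

step 1: dist = v0:inf,v1:inf,v2:inf,v3:13,v4:inf,v5:inf,v6:inf,v7:inf,v8:0
step 2: dist = v0:inf,v1:inf,v2:inf,v3:13,v4:30,v5:inf,v6:inf,v7:27,v8:0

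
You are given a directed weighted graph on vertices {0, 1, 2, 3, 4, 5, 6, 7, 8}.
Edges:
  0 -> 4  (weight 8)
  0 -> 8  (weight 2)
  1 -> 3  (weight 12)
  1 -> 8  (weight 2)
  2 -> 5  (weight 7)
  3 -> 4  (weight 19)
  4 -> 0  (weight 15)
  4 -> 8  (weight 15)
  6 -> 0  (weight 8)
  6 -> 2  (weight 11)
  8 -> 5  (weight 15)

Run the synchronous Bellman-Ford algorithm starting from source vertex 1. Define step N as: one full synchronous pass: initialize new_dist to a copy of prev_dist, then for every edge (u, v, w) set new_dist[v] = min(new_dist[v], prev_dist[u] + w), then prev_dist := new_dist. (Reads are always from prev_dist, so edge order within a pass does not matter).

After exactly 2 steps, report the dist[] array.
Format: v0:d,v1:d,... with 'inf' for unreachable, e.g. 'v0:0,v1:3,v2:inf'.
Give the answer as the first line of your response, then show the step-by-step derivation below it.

v0:inf,v1:0,v2:inf,v3:12,v4:31,v5:17,v6:inf,v7:inf,v8:2

step 1: dist = v0:inf,v1:0,v2:inf,v3:12,v4:inf,v5:inf,v6:inf,v7:inf,v8:2
step 2: dist = v0:inf,v1:0,v2:inf,v3:12,v4:31,v5:17,v6:inf,v7:inf,v8:2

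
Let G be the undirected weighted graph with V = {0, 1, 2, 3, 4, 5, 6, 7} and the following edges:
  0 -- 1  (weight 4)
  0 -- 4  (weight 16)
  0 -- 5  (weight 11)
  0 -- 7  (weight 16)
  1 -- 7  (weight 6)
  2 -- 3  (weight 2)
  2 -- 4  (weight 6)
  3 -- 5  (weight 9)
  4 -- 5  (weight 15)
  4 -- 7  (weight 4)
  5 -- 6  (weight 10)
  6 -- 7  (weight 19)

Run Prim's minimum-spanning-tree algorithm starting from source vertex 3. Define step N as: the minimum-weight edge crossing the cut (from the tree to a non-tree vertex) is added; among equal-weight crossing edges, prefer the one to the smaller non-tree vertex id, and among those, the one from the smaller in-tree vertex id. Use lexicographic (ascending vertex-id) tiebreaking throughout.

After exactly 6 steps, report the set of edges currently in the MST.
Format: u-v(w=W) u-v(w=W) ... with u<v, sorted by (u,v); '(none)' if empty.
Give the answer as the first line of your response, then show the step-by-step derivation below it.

0-1(w=4) 1-7(w=6) 2-3(w=2) 2-4(w=6) 3-5(w=9) 4-7(w=4)

step 1: add edge 2-3 (w=2); MST = {2-3(w=2)}
step 2: add edge 2-4 (w=6); MST = {2-3(w=2) 2-4(w=6)}
step 3: add edge 4-7 (w=4); MST = {2-3(w=2) 2-4(w=6) 4-7(w=4)}
step 4: add edge 1-7 (w=6); MST = {1-7(w=6) 2-3(w=2) 2-4(w=6) 4-7(w=4)}
step 5: add edge 0-1 (w=4); MST = {0-1(w=4) 1-7(w=6) 2-3(w=2) 2-4(w=6) 4-7(w=4)}
step 6: add edge 3-5 (w=9); MST = {0-1(w=4) 1-7(w=6) 2-3(w=2) 2-4(w=6) 3-5(w=9) 4-7(w=4)}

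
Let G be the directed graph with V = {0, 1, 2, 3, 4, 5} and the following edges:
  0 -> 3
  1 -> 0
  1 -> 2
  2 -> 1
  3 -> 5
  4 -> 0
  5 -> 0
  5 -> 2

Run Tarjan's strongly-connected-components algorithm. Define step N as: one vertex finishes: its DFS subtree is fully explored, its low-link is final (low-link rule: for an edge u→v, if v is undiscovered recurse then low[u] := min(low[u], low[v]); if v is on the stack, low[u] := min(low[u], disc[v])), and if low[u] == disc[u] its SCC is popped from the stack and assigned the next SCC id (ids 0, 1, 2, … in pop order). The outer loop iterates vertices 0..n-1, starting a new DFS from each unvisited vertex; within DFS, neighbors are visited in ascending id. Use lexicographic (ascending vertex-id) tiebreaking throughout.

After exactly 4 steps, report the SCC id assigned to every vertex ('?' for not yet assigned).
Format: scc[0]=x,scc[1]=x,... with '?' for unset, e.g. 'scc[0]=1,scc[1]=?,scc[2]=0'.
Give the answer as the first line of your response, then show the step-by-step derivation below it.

scc[0]=?,scc[1]=?,scc[2]=?,scc[3]=?,scc[4]=?,scc[5]=?

step 1: low=(low[0]=0,low[1]=0,low[2]=3,low[3]=1,low[4]=?,low[5]=0); scc=(scc[0]=?,scc[1]=?,scc[2]=?,scc[3]=?,scc[4]=?,scc[5]=?)
step 2: low=(low[0]=0,low[1]=0,low[2]=0,low[3]=1,low[4]=?,low[5]=0); scc=(scc[0]=?,scc[1]=?,scc[2]=?,scc[3]=?,scc[4]=?,scc[5]=?)
step 3: low=(low[0]=0,low[1]=0,low[2]=0,low[3]=1,low[4]=?,low[5]=0); scc=(scc[0]=?,scc[1]=?,scc[2]=?,scc[3]=?,scc[4]=?,scc[5]=?)
step 4: low=(low[0]=0,low[1]=0,low[2]=0,low[3]=0,low[4]=?,low[5]=0); scc=(scc[0]=?,scc[1]=?,scc[2]=?,scc[3]=?,scc[4]=?,scc[5]=?)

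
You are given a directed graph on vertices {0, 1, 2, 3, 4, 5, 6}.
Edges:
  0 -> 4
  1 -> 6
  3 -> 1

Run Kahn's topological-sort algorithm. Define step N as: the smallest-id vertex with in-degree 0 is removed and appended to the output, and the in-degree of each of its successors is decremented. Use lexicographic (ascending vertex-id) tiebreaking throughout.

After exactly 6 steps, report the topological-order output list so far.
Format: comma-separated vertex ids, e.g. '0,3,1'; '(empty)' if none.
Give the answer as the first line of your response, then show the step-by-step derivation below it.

0,2,3,1,4,5

step 1: output 0; order=[0]; indeg=(0,1,0,0,0,0,1)
step 2: output 2; order=[0,2]; indeg=(0,1,0,0,0,0,1)
step 3: output 3; order=[0,2,3]; indeg=(0,0,0,0,0,0,1)
step 4: output 1; order=[0,2,3,1]; indeg=(0,0,0,0,0,0,0)
step 5: output 4; order=[0,2,3,1,4]; indeg=(0,0,0,0,0,0,0)
step 6: output 5; order=[0,2,3,1,4,5]; indeg=(0,0,0,0,0,0,0)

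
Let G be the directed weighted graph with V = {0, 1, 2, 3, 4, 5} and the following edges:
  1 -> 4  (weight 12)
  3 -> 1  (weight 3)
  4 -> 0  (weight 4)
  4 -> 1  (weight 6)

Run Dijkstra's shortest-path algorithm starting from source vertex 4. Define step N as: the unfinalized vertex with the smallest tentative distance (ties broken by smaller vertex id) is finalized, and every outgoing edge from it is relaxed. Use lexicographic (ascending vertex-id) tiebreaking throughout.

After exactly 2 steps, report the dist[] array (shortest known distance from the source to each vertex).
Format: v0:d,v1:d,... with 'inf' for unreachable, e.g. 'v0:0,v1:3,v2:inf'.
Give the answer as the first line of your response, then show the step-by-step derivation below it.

v0:4,v1:6,v2:inf,v3:inf,v4:0,v5:inf

step 1: dist = v0:4,v1:6,v2:inf,v3:inf,v4:0,v5:inf
step 2: dist = v0:4,v1:6,v2:inf,v3:inf,v4:0,v5:inf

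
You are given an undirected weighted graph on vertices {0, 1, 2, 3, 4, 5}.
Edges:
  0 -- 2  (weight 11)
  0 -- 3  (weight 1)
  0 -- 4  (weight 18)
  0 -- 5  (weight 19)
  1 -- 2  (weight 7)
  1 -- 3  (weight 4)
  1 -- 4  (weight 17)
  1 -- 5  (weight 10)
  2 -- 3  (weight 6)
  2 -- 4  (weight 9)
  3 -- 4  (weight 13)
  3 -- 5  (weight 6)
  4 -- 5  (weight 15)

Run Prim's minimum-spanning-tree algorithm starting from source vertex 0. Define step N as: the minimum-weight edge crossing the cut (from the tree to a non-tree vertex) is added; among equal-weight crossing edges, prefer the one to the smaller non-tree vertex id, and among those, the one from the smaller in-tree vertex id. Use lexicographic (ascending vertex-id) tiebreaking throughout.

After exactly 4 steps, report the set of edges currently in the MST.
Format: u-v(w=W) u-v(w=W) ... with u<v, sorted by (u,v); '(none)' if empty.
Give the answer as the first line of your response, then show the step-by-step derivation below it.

0-3(w=1) 1-3(w=4) 2-3(w=6) 3-5(w=6)

step 1: add edge 0-3 (w=1); MST = {0-3(w=1)}
step 2: add edge 1-3 (w=4); MST = {0-3(w=1) 1-3(w=4)}
step 3: add edge 2-3 (w=6); MST = {0-3(w=1) 1-3(w=4) 2-3(w=6)}
step 4: add edge 3-5 (w=6); MST = {0-3(w=1) 1-3(w=4) 2-3(w=6) 3-5(w=6)}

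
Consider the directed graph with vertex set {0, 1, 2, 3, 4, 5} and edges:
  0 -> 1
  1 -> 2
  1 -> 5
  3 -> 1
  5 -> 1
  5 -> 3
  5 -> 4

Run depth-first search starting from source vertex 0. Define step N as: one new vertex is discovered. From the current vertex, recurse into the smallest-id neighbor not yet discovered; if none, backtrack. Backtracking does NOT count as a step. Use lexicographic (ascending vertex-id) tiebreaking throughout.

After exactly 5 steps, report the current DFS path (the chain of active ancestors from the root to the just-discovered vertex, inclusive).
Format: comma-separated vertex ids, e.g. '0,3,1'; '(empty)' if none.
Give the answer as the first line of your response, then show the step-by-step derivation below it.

0,1,5,3

step 1: discover 0; path=0; order=0
step 2: discover 1; path=0>1; order=0,1
step 3: discover 2; path=0>1>2; order=0,1,2
step 4: discover 5; path=0>1>5; order=0,1,2,5
step 5: discover 3; path=0>1>5>3; order=0,1,2,5,3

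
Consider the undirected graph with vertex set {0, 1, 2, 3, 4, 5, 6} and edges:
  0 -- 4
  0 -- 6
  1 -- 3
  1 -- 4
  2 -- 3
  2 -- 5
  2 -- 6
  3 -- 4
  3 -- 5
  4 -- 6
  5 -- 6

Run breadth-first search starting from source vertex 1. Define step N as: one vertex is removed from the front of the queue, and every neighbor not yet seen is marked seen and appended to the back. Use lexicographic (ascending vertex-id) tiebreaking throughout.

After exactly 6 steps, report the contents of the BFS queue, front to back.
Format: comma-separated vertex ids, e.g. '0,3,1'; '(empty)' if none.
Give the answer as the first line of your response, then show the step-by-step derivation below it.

6

step 1: dequeue 1; queue=[3,4]; order=1
step 2: dequeue 3; queue=[4,2,5]; order=1,3
step 3: dequeue 4; queue=[2,5,0,6]; order=1,3,4
step 4: dequeue 2; queue=[5,0,6]; order=1,3,4,2
step 5: dequeue 5; queue=[0,6]; order=1,3,4,2,5
step 6: dequeue 0; queue=[6]; order=1,3,4,2,5,0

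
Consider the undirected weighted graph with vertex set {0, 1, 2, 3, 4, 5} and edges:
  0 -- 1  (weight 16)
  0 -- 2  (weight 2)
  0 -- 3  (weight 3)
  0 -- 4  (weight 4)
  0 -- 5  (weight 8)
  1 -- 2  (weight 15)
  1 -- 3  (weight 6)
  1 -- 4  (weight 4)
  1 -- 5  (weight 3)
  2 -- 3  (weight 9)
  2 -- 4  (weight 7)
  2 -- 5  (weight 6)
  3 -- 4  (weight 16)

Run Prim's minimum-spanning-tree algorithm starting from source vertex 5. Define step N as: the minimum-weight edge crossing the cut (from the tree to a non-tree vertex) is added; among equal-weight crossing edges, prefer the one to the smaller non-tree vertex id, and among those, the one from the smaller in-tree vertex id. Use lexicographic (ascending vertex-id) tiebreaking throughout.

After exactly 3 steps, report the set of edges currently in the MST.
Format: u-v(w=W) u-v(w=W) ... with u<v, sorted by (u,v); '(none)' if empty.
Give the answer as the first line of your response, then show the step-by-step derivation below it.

0-4(w=4) 1-4(w=4) 1-5(w=3)

step 1: add edge 1-5 (w=3); MST = {1-5(w=3)}
step 2: add edge 1-4 (w=4); MST = {1-4(w=4) 1-5(w=3)}
step 3: add edge 0-4 (w=4); MST = {0-4(w=4) 1-4(w=4) 1-5(w=3)}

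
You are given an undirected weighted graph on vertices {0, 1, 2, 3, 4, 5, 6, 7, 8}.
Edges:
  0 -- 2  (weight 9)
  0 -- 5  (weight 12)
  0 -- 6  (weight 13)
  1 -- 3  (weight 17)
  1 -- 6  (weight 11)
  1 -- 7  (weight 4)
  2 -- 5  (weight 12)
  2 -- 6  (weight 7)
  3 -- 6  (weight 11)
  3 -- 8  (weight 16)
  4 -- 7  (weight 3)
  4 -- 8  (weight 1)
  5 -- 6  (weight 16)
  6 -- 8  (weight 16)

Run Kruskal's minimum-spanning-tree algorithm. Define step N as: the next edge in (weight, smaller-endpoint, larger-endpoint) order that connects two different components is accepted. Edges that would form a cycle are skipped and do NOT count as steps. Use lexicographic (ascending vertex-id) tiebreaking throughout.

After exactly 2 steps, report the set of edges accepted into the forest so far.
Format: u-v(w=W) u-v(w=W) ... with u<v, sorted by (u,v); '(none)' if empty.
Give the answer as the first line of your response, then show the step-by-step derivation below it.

4-7(w=3) 4-8(w=1)

step 1: add edge 4-8 (w=1); MST = {4-8(w=1)}
step 2: add edge 4-7 (w=3); MST = {4-7(w=3) 4-8(w=1)}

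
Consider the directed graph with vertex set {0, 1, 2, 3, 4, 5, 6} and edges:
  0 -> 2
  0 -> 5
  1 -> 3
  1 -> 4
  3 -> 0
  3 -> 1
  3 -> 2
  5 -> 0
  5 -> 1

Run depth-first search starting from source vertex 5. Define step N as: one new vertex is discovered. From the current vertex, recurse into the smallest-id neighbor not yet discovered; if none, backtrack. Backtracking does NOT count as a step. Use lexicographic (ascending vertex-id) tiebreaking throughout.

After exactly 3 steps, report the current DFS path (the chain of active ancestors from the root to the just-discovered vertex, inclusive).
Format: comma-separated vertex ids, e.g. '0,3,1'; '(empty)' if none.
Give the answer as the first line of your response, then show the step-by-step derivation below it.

5,0,2

step 1: discover 5; path=5; order=5
step 2: discover 0; path=5>0; order=5,0
step 3: discover 2; path=5>0>2; order=5,0,2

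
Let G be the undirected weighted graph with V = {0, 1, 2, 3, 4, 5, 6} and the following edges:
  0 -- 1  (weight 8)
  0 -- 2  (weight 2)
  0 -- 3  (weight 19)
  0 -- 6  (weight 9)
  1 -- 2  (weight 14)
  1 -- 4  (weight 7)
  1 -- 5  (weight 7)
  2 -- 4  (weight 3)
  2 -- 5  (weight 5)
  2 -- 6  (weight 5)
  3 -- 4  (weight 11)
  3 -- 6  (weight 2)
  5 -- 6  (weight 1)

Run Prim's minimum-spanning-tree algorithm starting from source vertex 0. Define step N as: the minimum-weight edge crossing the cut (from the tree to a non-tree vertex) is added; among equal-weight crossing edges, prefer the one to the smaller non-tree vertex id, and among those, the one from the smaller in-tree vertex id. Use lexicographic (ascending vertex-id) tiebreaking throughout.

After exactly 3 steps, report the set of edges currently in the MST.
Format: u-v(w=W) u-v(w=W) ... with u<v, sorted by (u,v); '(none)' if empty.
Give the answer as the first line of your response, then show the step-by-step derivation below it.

0-2(w=2) 2-4(w=3) 2-5(w=5)

step 1: add edge 0-2 (w=2); MST = {0-2(w=2)}
step 2: add edge 2-4 (w=3); MST = {0-2(w=2) 2-4(w=3)}
step 3: add edge 2-5 (w=5); MST = {0-2(w=2) 2-4(w=3) 2-5(w=5)}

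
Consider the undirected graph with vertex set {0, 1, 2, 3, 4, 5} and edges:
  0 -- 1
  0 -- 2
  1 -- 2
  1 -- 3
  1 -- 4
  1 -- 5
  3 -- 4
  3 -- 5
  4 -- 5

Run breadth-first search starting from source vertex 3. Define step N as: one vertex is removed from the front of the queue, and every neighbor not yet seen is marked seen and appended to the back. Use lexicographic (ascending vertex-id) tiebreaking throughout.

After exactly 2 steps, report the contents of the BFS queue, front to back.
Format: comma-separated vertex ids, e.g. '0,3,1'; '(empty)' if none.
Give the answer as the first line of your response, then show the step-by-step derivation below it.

4,5,0,2

step 1: dequeue 3; queue=[1,4,5]; order=3
step 2: dequeue 1; queue=[4,5,0,2]; order=3,1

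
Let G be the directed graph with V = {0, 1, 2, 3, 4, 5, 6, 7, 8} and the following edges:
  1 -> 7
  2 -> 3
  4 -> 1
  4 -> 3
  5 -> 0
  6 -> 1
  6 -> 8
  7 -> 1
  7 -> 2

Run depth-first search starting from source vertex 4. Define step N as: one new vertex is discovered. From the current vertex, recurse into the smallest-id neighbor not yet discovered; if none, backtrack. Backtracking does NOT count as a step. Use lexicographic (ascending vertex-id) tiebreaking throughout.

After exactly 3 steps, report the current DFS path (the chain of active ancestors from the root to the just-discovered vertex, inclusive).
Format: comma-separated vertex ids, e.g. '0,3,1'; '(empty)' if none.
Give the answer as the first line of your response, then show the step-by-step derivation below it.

4,1,7

step 1: discover 4; path=4; order=4
step 2: discover 1; path=4>1; order=4,1
step 3: discover 7; path=4>1>7; order=4,1,7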